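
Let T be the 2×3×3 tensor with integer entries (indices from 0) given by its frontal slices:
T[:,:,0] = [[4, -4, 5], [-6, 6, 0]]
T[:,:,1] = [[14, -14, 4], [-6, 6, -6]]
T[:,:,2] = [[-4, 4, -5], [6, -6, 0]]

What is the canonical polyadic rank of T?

Lower bound: in the mode-3 unfolding of T (rows indexed by k, columns by (i,j)) the 2×2 minor on rows k ∈ {0, 1}, columns (i,j) ∈ {(0,0), (0,2)} is det [[4, 5], [14, 4]] = -54 ≠ 0, so that unfolding has rank ≥ 2 and hence rank(T) ≥ 2 (CP rank is at least every unfolding rank, though it can be larger).
Upper bound: with S_k = T[:,:,k], the two rank-1 terms a₁b₁ᵀ, a₂b₂ᵀ are the rank-1 members of the pencil x·S₀ + y·S₁.
The 2×2 minor of x·S₀ + y·S₁ on rows {0,1}, columns {0,2} is 30·x² + 30·xy − 60·y² = 30·(x + 2·y)(x − y), vanishing at (x:y) = (2:-1) and (1:1).
M₁ = 2·S₀ − S₁ = [[-6, 6, 6], [-6, 6, 6]] = (-6)·[1, 1][1, -1, -1]ᵀ and M₂ = S₀ + S₁ = [[18, -18, 9], [-12, 12, -6]] = 3·[3, -2][2, -2, 1]ᵀ, so take a₁ = [1, 1], b₁ = [1, -1, -1], a₂ = [3, -2], b₂ = [2, -2, 1].
Each slice is an integer combination of E₁ = a₁b₁ᵀ and E₂ = a₂b₂ᵀ: S₀ = −2·E₁ + E₂, S₁ = 2·E₁ + 2·E₂, S₂ = 2·E₁ − E₂; reading off coefficients, c₁ = [-2, 2, 2] and c₂ = [1, 2, -1].
Hence T = [1, 1] (x) [1, -1, -1] (x) [-2, 2, 2] + [3, -2] (x) [2, -2, 1] (x) [1, 2, -1], so rank(T) ≤ 2.
These bounds meet, so rank(T) = 2.

2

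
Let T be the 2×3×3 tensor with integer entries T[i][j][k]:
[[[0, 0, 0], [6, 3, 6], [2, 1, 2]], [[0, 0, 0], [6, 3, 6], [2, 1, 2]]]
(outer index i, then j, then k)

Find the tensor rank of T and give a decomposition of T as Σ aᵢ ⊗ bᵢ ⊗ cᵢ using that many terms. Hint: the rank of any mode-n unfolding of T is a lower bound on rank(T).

Lower bound: T ≠ 0 (e.g. T[0,1,0] = 6), so rank(T) ≥ 1.
Upper bound: the mode-1 fibre T[:,1,0] = [6, 6] gives a = [1, 1] (primitive direction); the mode-2 fibre T[0,:,0] = [0, 6, 2] gives b = [0, 3, 1]; then c[k] = T[0,1,k] / (a[0]·b[1]) = [6, 3, 6] / 3 = [2, 1, 2].
Expanding [1, 1] ⊗ [0, 3, 1] ⊗ [2, 1, 2] reproduces all 18 entries of T, so T = [1, 1] ⊗ [0, 3, 1] ⊗ [2, 1, 2] and rank(T) ≤ 1.
These bounds meet, so rank(T) = 1.

rank(T) = 1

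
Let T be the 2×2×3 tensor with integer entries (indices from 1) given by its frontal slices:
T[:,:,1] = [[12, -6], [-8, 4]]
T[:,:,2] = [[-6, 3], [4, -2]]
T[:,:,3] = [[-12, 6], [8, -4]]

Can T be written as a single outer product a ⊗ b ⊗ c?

Yes

If T = a ⊗ b ⊗ c then every fibre of T is a multiple of the corresponding factor, so read the factors off the fibres through the nonzero entry T[1,1,1] = 12.
The mode-1 fibre T[:,1,1] = [12, -8] gives a = [3, -2] (primitive direction); the mode-2 fibre T[1,:,1] = [12, -6] gives b = [2, -1]; then c[k] = T[1,1,k] / (a[1]·b[1]) = [12, -6, -12] / 6 = [2, -1, -2].
Expanding [3, -2] ⊗ [2, -1] ⊗ [2, -1, -2] reproduces all 12 entries of T, so T = [3, -2] ⊗ [2, -1] ⊗ [2, -1, -2] and rank(T) ≤ 1.
Equivalently every frontal slice T[:,:,k] is c[k] times the rank-1 matrix [3, -2] ⊗ [2, -1]. So T has rank 1 (it is nonzero).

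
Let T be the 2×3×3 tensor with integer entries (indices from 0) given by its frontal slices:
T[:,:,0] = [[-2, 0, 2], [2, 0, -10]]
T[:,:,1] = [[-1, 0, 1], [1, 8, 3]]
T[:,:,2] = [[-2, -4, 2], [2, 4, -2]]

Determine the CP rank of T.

3

Lower bound: the mode-2 unfolding of T (rows indexed by j, columns by (i,k) = (0,0), (0,1), (0,2), (1,0), (1,1), (1,2)) is [[-2, -1, -2, 2, 1, 2], [0, 0, -4, 0, 8, 4], [2, 1, 2, -10, 3, -2]].
There the 3×3 minor on rows j ∈ {0, 1, 2}, columns (i,k) ∈ {(0,0), (0,2), (1,0)} is det [[-2, -2, 2], [0, -4, 0], [2, 2, -10]] = -64 ≠ 0, so this unfolding has rank ≥ 3; CP rank is at least every unfolding rank, so rank(T) ≥ 3. (This is only a lower bound: in general the CP rank may exceed every unfolding rank, so we still need to exhibit 3 rank-1 terms summing to T.)
Upper bound: T is a sum of 3 rank-1 terms, T = [0, 1] ⊗ [0, 1, 1] ⊗ [-8, 4, 0] + [1, -1] ⊗ [1, 2, -1] ⊗ [-2, -1, -2] + [1, 1] ⊗ [0, 1, 0] ⊗ [4, 2, 0] (one valid choice — decompositions are not unique — normalised so each a, b is primitive with positive first nonzero entry; check it by expanding all entries), so rank(T) ≤ 3.
These bounds meet, so rank(T) = 3.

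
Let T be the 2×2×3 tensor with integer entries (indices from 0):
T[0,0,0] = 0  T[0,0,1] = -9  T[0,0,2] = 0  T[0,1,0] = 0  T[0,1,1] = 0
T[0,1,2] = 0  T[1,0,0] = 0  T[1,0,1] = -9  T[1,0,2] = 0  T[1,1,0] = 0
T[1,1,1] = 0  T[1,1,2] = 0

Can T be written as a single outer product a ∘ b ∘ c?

Yes

The mode-1 fibre T[:,0,1] = [-9, -9] gives a = (1, 1) (primitive direction); the mode-2 fibre T[0,:,1] = [-9, 0] gives b = (1, 0); then c[k] = T[0,0,k] / (a[0]·b[0]) = [0, -9, 0] / 1 = (0, -9, 0).
Expanding (1, 1) ∘ (1, 0) ∘ (0, -9, 0) reproduces all 12 entries of T, so T = (1, 1) ∘ (1, 0) ∘ (0, -9, 0) and rank(T) ≤ 1.
Equivalently every frontal slice T[:,:,k] is c[k] times the rank-1 matrix (1, 1) ∘ (1, 0). So T has rank 1 (it is nonzero).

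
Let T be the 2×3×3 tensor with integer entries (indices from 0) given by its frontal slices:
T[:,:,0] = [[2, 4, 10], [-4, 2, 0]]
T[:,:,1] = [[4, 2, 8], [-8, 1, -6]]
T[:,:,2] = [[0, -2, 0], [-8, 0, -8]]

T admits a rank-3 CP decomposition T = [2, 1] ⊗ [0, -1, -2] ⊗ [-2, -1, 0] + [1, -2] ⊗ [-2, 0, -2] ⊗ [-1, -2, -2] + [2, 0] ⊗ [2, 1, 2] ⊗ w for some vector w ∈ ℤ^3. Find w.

Subtract the known terms from T to get the rank-1 residual R = [2, 0] ⊗ [2, 1, 2] ⊗ w, so R[i,j,k] = a[i]·b[j]·w[k]. Pick indices with nonzero a[0]·b[0] = (2)·(2) = 4. Only the fibre through (0,0,·) is needed: R[0,0,:] = T[0,0,:] − Σₗ aₗ[0]bₗ[0]cₗ = [2, 4, 0] − (2)·(0)·[-2, -1, 0] − (1)·(-2)·[-1, -2, -2] = [0, 0, -4]. Then w[k] = R[0,0,k] / 4 for each k, giving w = [0, 0, -4] / 4 = [0, 0, -1].

w = [0, 0, -1]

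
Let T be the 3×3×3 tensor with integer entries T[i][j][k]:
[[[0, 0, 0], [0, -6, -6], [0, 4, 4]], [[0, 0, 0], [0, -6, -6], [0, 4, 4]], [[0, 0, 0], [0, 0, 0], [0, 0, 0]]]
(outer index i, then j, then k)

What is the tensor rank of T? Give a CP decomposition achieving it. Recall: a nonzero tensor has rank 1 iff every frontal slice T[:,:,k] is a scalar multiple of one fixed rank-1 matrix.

Lower bound: T ≠ 0 (e.g. T[0,1,1] = -6), so rank(T) ≥ 1.
Upper bound: if T = a ⊗ b ⊗ c then every fibre of T is a multiple of the corresponding factor, so read the factors off the fibres through the nonzero entry T[0,1,1] = -6.
The mode-1 fibre T[:,1,1] = [-6, -6, 0] gives a = [1, 1, 0] (primitive direction); the mode-2 fibre T[0,:,1] = [0, -6, 4] gives b = [0, 3, -2]; then c[k] = T[0,1,k] / (a[0]·b[1]) = [0, -6, -6] / 3 = [0, -2, -2].
Expanding [1, 1, 0] ⊗ [0, 3, -2] ⊗ [0, -2, -2] reproduces all 27 entries of T, so T = [1, 1, 0] ⊗ [0, 3, -2] ⊗ [0, -2, -2] and rank(T) ≤ 1.
These bounds meet, so rank(T) = 1.

rank(T) = 1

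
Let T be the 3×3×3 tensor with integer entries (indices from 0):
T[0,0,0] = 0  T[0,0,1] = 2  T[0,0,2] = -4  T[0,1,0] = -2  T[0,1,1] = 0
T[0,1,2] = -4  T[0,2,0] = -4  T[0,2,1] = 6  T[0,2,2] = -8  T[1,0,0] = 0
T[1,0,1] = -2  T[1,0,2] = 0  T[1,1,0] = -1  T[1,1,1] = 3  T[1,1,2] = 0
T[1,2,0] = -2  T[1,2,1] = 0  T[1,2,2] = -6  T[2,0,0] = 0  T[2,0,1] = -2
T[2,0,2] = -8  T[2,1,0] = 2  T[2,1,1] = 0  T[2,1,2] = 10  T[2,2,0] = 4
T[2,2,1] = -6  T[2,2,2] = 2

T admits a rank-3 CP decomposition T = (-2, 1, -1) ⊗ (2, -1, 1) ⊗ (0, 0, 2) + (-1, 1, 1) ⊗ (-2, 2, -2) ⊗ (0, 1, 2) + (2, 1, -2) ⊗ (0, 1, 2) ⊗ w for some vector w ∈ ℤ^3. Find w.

Subtract the known terms from T to get the rank-1 residual R = (2, 1, -2) ⊗ (0, 1, 2) ⊗ w, so R[i,j,k] = a[i]·b[j]·w[k]. Pick indices with nonzero a[0]·b[1] = (2)·(1) = 2. Only the fibre through (0,1,·) is needed: R[0,1,:] = T[0,1,:] − Σₗ aₗ[0]bₗ[1]cₗ = [-2, 0, -4] − (-2)·(-1)·(0, 0, 2) − (-1)·(2)·(0, 1, 2) = [-2, 2, -4]. Then w[k] = R[0,1,k] / 2 for each k, giving w = [-2, 2, -4] / 2 = (-1, 1, -2).

w = (-1, 1, -2)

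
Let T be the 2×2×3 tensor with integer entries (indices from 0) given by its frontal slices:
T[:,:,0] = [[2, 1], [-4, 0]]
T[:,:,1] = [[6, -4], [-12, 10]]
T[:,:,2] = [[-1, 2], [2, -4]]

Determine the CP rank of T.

Lower bound: the mode-3 unfolding of T (rows indexed by k, columns by (i,j) = (0,0), (0,1), (1,0), (1,1)) is [[2, 1, -4, 0], [6, -4, -12, 10], [-1, 2, 2, -4]].
There the 3×3 minor on rows k ∈ {0, 1, 2}, columns (i,j) ∈ {(0,0), (0,1), (1,1)} is det [[2, 1, 0], [6, -4, 10], [-1, 2, -4]] = 6 ≠ 0, so this unfolding has rank ≥ 3; CP rank is at least every unfolding rank, so rank(T) ≥ 3. (Unfolding ranks only ever bound the CP rank from below — rank(T) can be strictly larger than all of them — so the matching upper bound has to come from an explicit 3-term decomposition.)
Upper bound: T is a sum of 3 rank-1 terms, T = (1, -2) (x) (1, -2) (x) (0, 2, -1) + (1, -2) (x) (2, -1) (x) (1, 2, 0) + (1, -1) (x) (0, 1) (x) (2, 2, 0) (one valid choice — decompositions are not unique — normalised so each a, b is primitive with positive first nonzero entry; check it by expanding all entries), so rank(T) ≤ 3.
These bounds meet, so rank(T) = 3.
Check entry T[0,0,0] = 2: (1)·(1)·(0) + (1)·(2)·(1) + (1)·(0)·(2) = 2.

3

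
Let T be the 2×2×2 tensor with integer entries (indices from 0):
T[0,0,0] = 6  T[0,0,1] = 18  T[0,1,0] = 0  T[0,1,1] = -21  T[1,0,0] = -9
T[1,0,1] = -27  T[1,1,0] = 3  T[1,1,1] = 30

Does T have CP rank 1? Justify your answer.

No

The mode-2 unfolding of T (rows indexed by j, columns by (i,k) = (0,0), (0,1), (1,0), (1,1)) is [[6, 18, -9, -27], [0, -21, 3, 30]].
There the 2×2 minor on rows j ∈ {0, 1}, columns (i,k) ∈ {(0,0), (0,1)} is det [[6, 18], [0, -21]] = -126 ≠ 0, so this unfolding has rank ≥ 2; CP rank is at least every unfolding rank, so rank(T) ≥ 2.
In particular rank(T) ≥ 2 > 1, so T is not rank-1.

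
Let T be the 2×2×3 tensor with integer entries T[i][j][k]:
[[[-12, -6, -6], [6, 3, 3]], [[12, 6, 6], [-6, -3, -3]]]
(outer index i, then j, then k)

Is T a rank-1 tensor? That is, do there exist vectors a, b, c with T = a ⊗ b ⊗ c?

If T = a ⊗ b ⊗ c then every fibre of T is a multiple of the corresponding factor, so read the factors off the fibres through the nonzero entry T[0,0,0] = -12.
The mode-1 fibre T[:,0,0] = [-12, 12] gives a = (1, -1) (primitive direction); the mode-2 fibre T[0,:,0] = [-12, 6] gives b = (2, -1); then c[k] = T[0,0,k] / (a[0]·b[0]) = [-12, -6, -6] / 2 = (-6, -3, -3).
Expanding (1, -1) ⊗ (2, -1) ⊗ (-6, -3, -3) reproduces all 12 entries of T, so T = (1, -1) ⊗ (2, -1) ⊗ (-6, -3, -3) and rank(T) ≤ 1.
Equivalently every frontal slice T[:,:,k] is c[k] times the rank-1 matrix (1, -1) ⊗ (2, -1). So T has rank 1 (it is nonzero).

Yes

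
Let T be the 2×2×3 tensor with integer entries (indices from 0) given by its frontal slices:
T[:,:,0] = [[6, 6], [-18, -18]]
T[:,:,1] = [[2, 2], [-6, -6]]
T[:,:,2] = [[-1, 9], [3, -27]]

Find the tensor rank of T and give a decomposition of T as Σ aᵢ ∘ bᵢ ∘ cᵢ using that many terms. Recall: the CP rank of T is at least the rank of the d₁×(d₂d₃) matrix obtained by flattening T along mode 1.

rank(T) = 2

Lower bound: the mode-2 unfolding of T (rows indexed by j, columns by (i,k) = (0,0), (0,1), (0,2), (1,0), (1,1), (1,2)) is [[6, 2, -1, -18, -6, 3], [6, 2, 9, -18, -6, -27]].
There the 2×2 minor on rows j ∈ {0, 1}, columns (i,k) ∈ {(0,0), (0,2)} is det [[6, -1], [6, 9]] = 60 ≠ 0, so this unfolding has rank ≥ 2; CP rank is at least every unfolding rank, so rank(T) ≥ 2. (Flattening ranks never certify an upper bound on CP rank; for that we must actually write T with 2 rank-1 terms.)
Upper bound — finding two terms. Every mode-1 slice of T is a multiple of one matrix: T[i,:,:] = a[i]·M with a = [1, -3] and M = [[6, 2, -1], [6, 2, 9]] (rows indexed by j, columns by k). So it suffices to write M as a sum of two rank-1 matrices.
Splitting M by its rows (j = 0, 1), M = [1, 0][6, 2, -1]ᵀ + [0, 1][6, 2, 9]ᵀ.
Hence T = [1, -3] ∘ [1, 0] ∘ [6, 2, -1] + [1, -3] ∘ [0, 1] ∘ [6, 2, 9], so rank(T) ≤ 2.
These bounds meet, so rank(T) = 2.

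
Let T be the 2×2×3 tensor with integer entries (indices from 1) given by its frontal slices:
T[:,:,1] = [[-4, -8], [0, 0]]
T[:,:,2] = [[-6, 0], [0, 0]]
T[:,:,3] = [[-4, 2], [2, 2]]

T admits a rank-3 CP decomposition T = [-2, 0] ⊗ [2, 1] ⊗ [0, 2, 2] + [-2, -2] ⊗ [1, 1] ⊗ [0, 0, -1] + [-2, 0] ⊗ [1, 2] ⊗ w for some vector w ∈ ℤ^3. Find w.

w = [2, -1, -1]

Subtract the known terms from T to get the rank-1 residual R = [-2, 0] ⊗ [1, 2] ⊗ w, so R[i,j,k] = a[i]·b[j]·w[k]. Pick indices with nonzero a[1]·b[1] = (-2)·(1) = -2. Only the fibre through (1,1,·) is needed: R[1,1,:] = T[1,1,:] − Σₗ aₗ[1]bₗ[1]cₗ = [-4, -6, -4] − (-2)·(2)·[0, 2, 2] − (-2)·(1)·[0, 0, -1] = [-4, 2, 2]. Then w[k] = R[1,1,k] / -2 for each k, giving w = [-4, 2, 2] / -2 = [2, -1, -1].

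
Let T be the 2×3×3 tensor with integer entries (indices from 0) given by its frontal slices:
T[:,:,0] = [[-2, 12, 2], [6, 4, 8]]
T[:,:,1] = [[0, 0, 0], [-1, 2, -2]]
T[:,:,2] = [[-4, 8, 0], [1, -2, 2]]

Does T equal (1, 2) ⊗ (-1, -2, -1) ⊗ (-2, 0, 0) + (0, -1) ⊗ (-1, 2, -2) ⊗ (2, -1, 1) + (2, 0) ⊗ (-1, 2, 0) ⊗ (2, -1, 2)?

No

Reconstruct entry (0,0,1) from the claimed factors: Σₗ aₗ[0]bₗ[0]cₗ[1] = (1)·(-1)·(0) + (0)·(-1)·(-1) + (2)·(-1)·(-1) = 2, but T[0,0,1] = 0. The claim is false.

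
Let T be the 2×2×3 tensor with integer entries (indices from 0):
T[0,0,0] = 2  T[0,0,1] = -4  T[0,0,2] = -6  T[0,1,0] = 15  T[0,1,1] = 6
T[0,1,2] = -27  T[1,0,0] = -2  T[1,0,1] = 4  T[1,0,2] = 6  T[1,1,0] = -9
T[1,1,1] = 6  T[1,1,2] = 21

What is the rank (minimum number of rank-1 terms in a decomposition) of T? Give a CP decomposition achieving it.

rank(T) = 2

Lower bound: the mode-3 unfolding of T (rows indexed by k, columns by (i,j) = (0,0), (0,1), (1,0), (1,1)) is [[2, 15, -2, -9], [-4, 6, 4, 6], [-6, -27, 6, 21]].
There the 2×2 minor on rows k ∈ {0, 1}, columns (i,j) ∈ {(0,0), (0,1)} is det [[2, 15], [-4, 6]] = 72 ≠ 0, so this unfolding has rank ≥ 2; CP rank is at least every unfolding rank, so rank(T) ≥ 2. (Flattening ranks never certify an upper bound on CP rank; for that we must actually write T with 2 rank-1 terms.)
Upper bound — finding two terms. Write S_k = T[:,:,k] for the frontal slices: S₀ = [[2, 15], [-2, -9]], S₁ = [[-4, 6], [4, 6]], S₂ = [[-6, -27], [6, 21]].
If T = a₁ (x) b₁ (x) c₁ + a₂ (x) b₂ (x) c₂ then each S_k = c₁[k]·a₁b₁ᵀ + c₂[k]·a₂b₂ᵀ. S₀ and S₁ are linearly independent, so a₁b₁ᵀ and a₂b₂ᵀ must span the same plane of matrices: they are the rank-1 matrices of the form x·S₀ + y·S₁.
det(x·S₀ + y·S₁) is 12·x² − 48·y² = 12·(x − 2·y)(x + 2·y), vanishing at (x:y) = (2:1) and (2:-1).
M₁ = 2·S₀ + S₁ = [[0, 36], [0, -12]] = 12·[3, -1][0, 1]ᵀ and M₂ = 2·S₀ − S₁ = [[8, 24], [-8, -24]] = 8·[1, -1][1, 3]ᵀ, so take a₁ = [3, -1], b₁ = [0, 1], a₂ = [1, -1], b₂ = [1, 3].
Each slice is an integer combination of E₁ = a₁b₁ᵀ and E₂ = a₂b₂ᵀ: S₀ = 3·E₁ + 2·E₂, S₁ = 6·E₁ − 4·E₂, S₂ = −3·E₁ − 6·E₂; reading off coefficients, c₁ = [3, 6, -3] and c₂ = [2, -4, -6].
Hence T = [3, -1] (x) [0, 1] (x) [3, 6, -3] + [1, -1] (x) [1, 3] (x) [2, -4, -6], so rank(T) ≤ 2.
These bounds meet, so rank(T) = 2.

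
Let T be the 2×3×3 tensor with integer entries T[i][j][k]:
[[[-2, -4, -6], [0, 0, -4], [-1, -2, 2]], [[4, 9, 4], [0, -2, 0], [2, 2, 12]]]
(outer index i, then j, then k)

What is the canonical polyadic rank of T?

Lower bound: the mode-3 unfolding of T (rows indexed by k, columns by (i,j) = (0,0), (0,1), (0,2), (1,0), (1,1), (1,2)) is [[-2, 0, -1, 4, 0, 2], [-4, 0, -2, 9, -2, 2], [-6, -4, 2, 4, 0, 12]].
There the 3×3 minor on rows k ∈ {0, 1, 2}, columns (i,j) ∈ {(0,0), (0,1), (1,0)} is det [[-2, 0, 4], [-4, 0, 9], [-6, -4, 4]] = -8 ≠ 0, so this unfolding has rank ≥ 3; CP rank is at least every unfolding rank, so rank(T) ≥ 3. (Unfolding ranks only ever bound the CP rank from below — rank(T) can be strictly larger than all of them — so the matching upper bound has to come from an explicit 3-term decomposition.)
Upper bound: T is a sum of 3 rank-1 terms, T = [0, 1] ⊗ [1, -2, -2] ⊗ [0, 1, -2] + [1, -2] ⊗ [2, 0, 1] ⊗ [-1, -2, -2] + [1, 1] ⊗ [1, 2, -2] ⊗ [0, 0, -2] (one valid choice — decompositions are not unique — normalised so each a, b is primitive with positive first nonzero entry; check it by expanding all entries), so rank(T) ≤ 3.
These bounds meet, so rank(T) = 3.

3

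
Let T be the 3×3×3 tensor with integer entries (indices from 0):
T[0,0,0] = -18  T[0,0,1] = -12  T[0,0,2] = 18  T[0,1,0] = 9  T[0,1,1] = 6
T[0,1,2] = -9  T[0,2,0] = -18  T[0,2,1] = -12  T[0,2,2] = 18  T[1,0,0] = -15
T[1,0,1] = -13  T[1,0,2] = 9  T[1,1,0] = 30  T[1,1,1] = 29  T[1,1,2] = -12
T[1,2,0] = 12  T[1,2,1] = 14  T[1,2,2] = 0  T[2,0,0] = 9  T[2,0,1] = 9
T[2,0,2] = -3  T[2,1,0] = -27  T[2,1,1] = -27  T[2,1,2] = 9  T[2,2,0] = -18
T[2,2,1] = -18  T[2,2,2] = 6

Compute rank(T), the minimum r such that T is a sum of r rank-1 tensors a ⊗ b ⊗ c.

Lower bound: the mode-3 unfolding of T (rows indexed by k, columns by (i,j) = (0,0), (0,1), (0,2), (1,0), (1,1), (1,2), (2,0), (2,1), (2,2)) is [[-18, 9, -18, -15, 30, 12, 9, -27, -18], [-12, 6, -12, -13, 29, 14, 9, -27, -18], [18, -9, 18, 9, -12, 0, -3, 9, 6]].
There the 2×2 minor on rows k ∈ {0, 1}, columns (i,j) ∈ {(0,0), (1,0)} is det [[-18, -15], [-12, -13]] = 54 ≠ 0, so this unfolding has rank ≥ 2; CP rank is at least every unfolding rank, so rank(T) ≥ 2. (Flattening ranks never certify an upper bound on CP rank; for that we must actually write T with 2 rank-1 terms.)
Upper bound — finding two terms. Write S_k = T[:,:,k] for the frontal slices: S₀ = [[-18, 9, -18], [-15, 30, 12], [9, -27, -18]], S₁ = [[-12, 6, -12], [-13, 29, 14], [9, -27, -18]], S₂ = [[18, -9, 18], [9, -12, 0], [-3, 9, 6]].
If T = a₁ ⊗ b₁ ⊗ c₁ + a₂ ⊗ b₂ ⊗ c₂ then each S_k = c₁[k]·a₁b₁ᵀ + c₂[k]·a₂b₂ᵀ. S₀ and S₁ are linearly independent, so a₁b₁ᵀ and a₂b₂ᵀ must span the same plane of matrices: they are the rank-1 matrices of the form x·S₀ + y·S₁.
The 2×2 minor of x·S₀ + y·S₁ on rows {0,1}, columns {0,1} is −405·x² − 675·xy − 270·y² = (-135)·(3·x + 2·y)(x + y), vanishing at (x:y) = (2:-3) and (1:-1).
M₁ = 2·S₀ − 3·S₁ = [[0, 0, 0], [9, -27, -18], [-9, 27, 18]] = 9·[0, 1, -1][1, -3, -2]ᵀ and M₂ = S₀ − S₁ = [[-6, 3, -6], [-2, 1, -2], [0, 0, 0]] = −[3, 1, 0][2, -1, 2]ᵀ, so take a₁ = [0, 1, -1], b₁ = [1, -3, -2], a₂ = [3, 1, 0], b₂ = [2, -1, 2].
Each slice is an integer combination of E₁ = a₁b₁ᵀ and E₂ = a₂b₂ᵀ: S₀ = −9·E₁ − 3·E₂, S₁ = −9·E₁ − 2·E₂, S₂ = 3·E₁ + 3·E₂; reading off coefficients, c₁ = [-9, -9, 3] and c₂ = [-3, -2, 3].
Hence T = [0, 1, -1] ⊗ [1, -3, -2] ⊗ [-9, -9, 3] + [3, 1, 0] ⊗ [2, -1, 2] ⊗ [-3, -2, 3], so rank(T) ≤ 2.
These bounds meet, so rank(T) = 2.

2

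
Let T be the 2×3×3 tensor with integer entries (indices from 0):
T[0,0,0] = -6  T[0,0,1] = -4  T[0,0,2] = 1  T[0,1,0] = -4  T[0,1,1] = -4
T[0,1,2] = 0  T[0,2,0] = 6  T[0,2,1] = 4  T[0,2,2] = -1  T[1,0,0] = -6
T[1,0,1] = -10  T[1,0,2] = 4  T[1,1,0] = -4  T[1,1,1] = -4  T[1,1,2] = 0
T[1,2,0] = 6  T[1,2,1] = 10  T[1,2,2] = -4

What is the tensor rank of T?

3

Lower bound: in the mode-3 unfolding of T (rows indexed by k, columns by (i,j)) the 3×3 minor on rows k ∈ {0, 1, 2}, columns (i,j) ∈ {(0,0), (0,1), (1,0)} is det [[-6, -4, -6], [-4, -4, -10], [1, 0, 4]] = 48 ≠ 0, so that unfolding has rank ≥ 3 and hence rank(T) ≥ 3 (CP rank is at least every unfolding rank, though it can be larger).
Upper bound: T is a sum of 3 rank-1 terms, T = [1, -2] (x) [1, 0, -1] (x) [0, 2, -1] + [1, 1] (x) [1, 1, -1] (x) [-2, -2, -2] + [1, 1] (x) [2, 1, -2] (x) [-2, -2, 2] (written with every a and b primitive with positive leading entry and the scale carried by c; CP decompositions are not unique, and this one is verified by expanding entrywise), so rank(T) ≤ 3.
These bounds meet, so rank(T) = 3.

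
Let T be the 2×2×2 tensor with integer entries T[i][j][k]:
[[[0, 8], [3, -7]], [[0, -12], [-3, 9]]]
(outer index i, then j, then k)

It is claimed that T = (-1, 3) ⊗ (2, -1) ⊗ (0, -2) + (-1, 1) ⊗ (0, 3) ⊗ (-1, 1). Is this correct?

No

Reconstruct entry (0,0,1) from the claimed factors: Σₗ aₗ[0]bₗ[0]cₗ[1] = (-1)·(2)·(-2) + (-1)·(0)·(1) = 4, but T[0,0,1] = 8. The claim is false.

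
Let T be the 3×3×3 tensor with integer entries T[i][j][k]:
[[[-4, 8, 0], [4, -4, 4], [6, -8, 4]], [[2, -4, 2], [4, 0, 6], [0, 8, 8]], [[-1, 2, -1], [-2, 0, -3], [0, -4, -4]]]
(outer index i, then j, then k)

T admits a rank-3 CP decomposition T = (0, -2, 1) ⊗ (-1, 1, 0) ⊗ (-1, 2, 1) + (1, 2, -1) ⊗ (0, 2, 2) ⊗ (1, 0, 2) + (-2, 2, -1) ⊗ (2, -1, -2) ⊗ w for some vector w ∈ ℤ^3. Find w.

Subtract the known terms from T to get the rank-1 residual R = (-2, 2, -1) ⊗ (2, -1, -2) ⊗ w, so R[i,j,k] = a[i]·b[j]·w[k]. Pick indices with nonzero a[0]·b[0] = (-2)·(2) = -4. Only the fibre through (0,0,·) is needed: R[0,0,:] = T[0,0,:] − Σₗ aₗ[0]bₗ[0]cₗ = [-4, 8, 0] − (0)·(-1)·(-1, 2, 1) − (1)·(0)·(1, 0, 2) = [-4, 8, 0]. Then w[k] = R[0,0,k] / -4 for each k, giving w = [-4, 8, 0] / -4 = (1, -2, 0).

w = (1, -2, 0)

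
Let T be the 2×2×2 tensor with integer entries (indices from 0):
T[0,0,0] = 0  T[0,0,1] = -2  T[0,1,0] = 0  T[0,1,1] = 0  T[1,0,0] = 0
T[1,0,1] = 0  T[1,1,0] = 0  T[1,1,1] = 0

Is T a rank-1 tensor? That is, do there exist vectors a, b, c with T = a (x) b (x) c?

If T = a (x) b (x) c then every fibre of T is a multiple of the corresponding factor, so read the factors off the fibres through the nonzero entry T[0,0,1] = -2.
The mode-1 fibre T[:,0,1] = [-2, 0] gives a = [1, 0] (primitive direction); the mode-2 fibre T[0,:,1] = [-2, 0] gives b = [1, 0]; then c[k] = T[0,0,k] / (a[0]·b[0]) = [0, -2] / 1 = [0, -2].
Expanding [1, 0] (x) [1, 0] (x) [0, -2] reproduces all 8 entries of T, so T = [1, 0] (x) [1, 0] (x) [0, -2] and rank(T) ≤ 1.
Equivalently every frontal slice T[:,:,k] is c[k] times the rank-1 matrix [1, 0] (x) [1, 0]. So T has rank 1 (it is nonzero).

Yes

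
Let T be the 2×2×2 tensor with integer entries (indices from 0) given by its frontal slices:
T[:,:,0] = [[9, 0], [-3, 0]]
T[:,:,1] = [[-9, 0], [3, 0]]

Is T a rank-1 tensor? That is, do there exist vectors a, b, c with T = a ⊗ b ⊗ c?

If T = a ⊗ b ⊗ c then every fibre of T is a multiple of the corresponding factor, so read the factors off the fibres through the nonzero entry T[0,0,0] = 9.
The mode-1 fibre T[:,0,0] = [9, -3] gives a = [3, -1] (primitive direction); the mode-2 fibre T[0,:,0] = [9, 0] gives b = [1, 0]; then c[k] = T[0,0,k] / (a[0]·b[0]) = [9, -9] / 3 = [3, -3].
Expanding [3, -1] ⊗ [1, 0] ⊗ [3, -3] reproduces all 8 entries of T, so T = [3, -1] ⊗ [1, 0] ⊗ [3, -3] and rank(T) ≤ 1.
Equivalently every frontal slice T[:,:,k] is c[k] times the rank-1 matrix [3, -1] ⊗ [1, 0]. So T has rank 1 (it is nonzero).

Yes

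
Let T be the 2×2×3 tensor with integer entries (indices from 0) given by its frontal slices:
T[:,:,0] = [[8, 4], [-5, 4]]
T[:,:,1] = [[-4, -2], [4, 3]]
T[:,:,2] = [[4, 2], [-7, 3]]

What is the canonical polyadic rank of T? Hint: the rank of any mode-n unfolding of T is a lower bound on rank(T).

Lower bound: in the mode-3 unfolding of T (rows indexed by k, columns by (i,j)) the 3×3 minor on rows k ∈ {0, 1, 2}, columns (i,j) ∈ {(0,0), (1,0), (1,1)} is det [[8, -5, 4], [-4, 4, 3], [4, -7, 3]] = 192 ≠ 0, so that unfolding has rank ≥ 3 and hence rank(T) ≥ 3 (CP rank is at least every unfolding rank, though it can be larger).
Upper bound: T is a sum of 3 rank-1 terms, T = [0, 1] ⊗ [1, -2] ⊗ [-1, -2, -1] + [0, 1] ⊗ [1, 0] ⊗ [-8, 8, -8] + [2, 1] ⊗ [2, 1] ⊗ [2, -1, 1] (written with every a and b primitive with positive leading entry and the scale carried by c; CP decompositions are not unique, and this one is verified by expanding entrywise), so rank(T) ≤ 3.
These bounds meet, so rank(T) = 3.

3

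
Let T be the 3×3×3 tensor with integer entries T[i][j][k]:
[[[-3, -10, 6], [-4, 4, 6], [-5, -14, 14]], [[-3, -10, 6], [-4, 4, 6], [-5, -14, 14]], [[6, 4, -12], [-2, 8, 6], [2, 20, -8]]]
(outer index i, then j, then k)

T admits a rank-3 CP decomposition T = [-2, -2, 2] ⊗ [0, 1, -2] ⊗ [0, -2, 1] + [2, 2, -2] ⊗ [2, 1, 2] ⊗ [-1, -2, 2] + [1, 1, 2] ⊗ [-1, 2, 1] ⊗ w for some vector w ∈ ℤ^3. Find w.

Subtract the known terms from T to get the rank-1 residual R = [1, 1, 2] ⊗ [-1, 2, 1] ⊗ w, so R[i,j,k] = a[i]·b[j]·w[k]. Pick indices with nonzero a[0]·b[0] = (1)·(-1) = -1. Only the fibre through (0,0,·) is needed: R[0,0,:] = T[0,0,:] − Σₗ aₗ[0]bₗ[0]cₗ = [-3, -10, 6] − (-2)·(0)·[0, -2, 1] − (2)·(2)·[-1, -2, 2] = [1, -2, -2]. Then w[k] = R[0,0,k] / -1 for each k, giving w = [1, -2, -2] / -1 = [-1, 2, 2].

w = [-1, 2, 2]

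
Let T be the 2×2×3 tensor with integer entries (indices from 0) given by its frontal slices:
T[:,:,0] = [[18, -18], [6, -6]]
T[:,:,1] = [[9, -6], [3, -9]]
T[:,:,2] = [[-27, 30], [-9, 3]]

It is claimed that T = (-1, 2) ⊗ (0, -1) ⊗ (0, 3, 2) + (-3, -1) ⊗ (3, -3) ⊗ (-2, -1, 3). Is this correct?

Reconstruct entry (0,1,2) from the claimed factors: Σₗ aₗ[0]bₗ[1]cₗ[2] = (-1)·(-1)·(2) + (-3)·(-3)·(3) = 29, but T[0,1,2] = 30. The claim is false.

No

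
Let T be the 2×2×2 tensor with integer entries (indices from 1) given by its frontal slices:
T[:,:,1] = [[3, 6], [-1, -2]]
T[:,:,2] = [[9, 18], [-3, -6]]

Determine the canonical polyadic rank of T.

Lower bound: T ≠ 0 (e.g. T[1,1,1] = 3), so rank(T) ≥ 1.
Upper bound: if T = a ⊗ b ⊗ c then every fibre of T is a multiple of the corresponding factor, so read the factors off the fibres through the nonzero entry T[1,1,1] = 3.
The mode-1 fibre T[:,1,1] = [3, -1] gives a = [3, -1] (primitive direction); the mode-2 fibre T[1,:,1] = [3, 6] gives b = [1, 2]; then c[k] = T[1,1,k] / (a[1]·b[1]) = [3, 9] / 3 = [1, 3].
Expanding [3, -1] ⊗ [1, 2] ⊗ [1, 3] reproduces all 8 entries of T, so T = [3, -1] ⊗ [1, 2] ⊗ [1, 3] and rank(T) ≤ 1.
These bounds meet, so rank(T) = 1.

1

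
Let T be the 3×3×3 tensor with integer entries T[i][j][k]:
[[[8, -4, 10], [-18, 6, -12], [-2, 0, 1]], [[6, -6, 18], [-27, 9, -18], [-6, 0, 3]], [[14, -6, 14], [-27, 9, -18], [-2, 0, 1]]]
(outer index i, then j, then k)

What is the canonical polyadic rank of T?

Lower bound: the mode-3 unfolding of T (rows indexed by k, columns by (i,j) = (0,0), (0,1), (0,2), (1,0), (1,1), (1,2), (2,0), (2,1), (2,2)) is [[8, -18, -2, 6, -27, -6, 14, -27, -2], [-4, 6, 0, -6, 9, 0, -6, 9, 0], [10, -12, 1, 18, -18, 3, 14, -18, 1]].
There the 2×2 minor on rows k ∈ {0, 1}, columns (i,j) ∈ {(0,0), (0,1)} is det [[8, -18], [-4, 6]] = -24 ≠ 0, so this unfolding has rank ≥ 2; CP rank is at least every unfolding rank, so rank(T) ≥ 2. (This is only a lower bound: in general the CP rank may exceed every unfolding rank, so we still need to exhibit 2 rank-1 terms summing to T.)
Upper bound — finding two terms. Write S_k = T[:,:,k] for the frontal slices: S₀ = [[8, -18, -2], [6, -27, -6], [14, -27, -2]], S₁ = [[-4, 6, 0], [-6, 9, 0], [-6, 9, 0]], S₂ = [[10, -12, 1], [18, -18, 3], [14, -18, 1]].
If T = a₁ ⊗ b₁ ⊗ c₁ + a₂ ⊗ b₂ ⊗ c₂ then each S_k = c₁[k]·a₁b₁ᵀ + c₂[k]·a₂b₂ᵀ. S₀ and S₁ are linearly independent, so a₁b₁ᵀ and a₂b₂ᵀ must span the same plane of matrices: they are the rank-1 matrices of the form x·S₀ + y·S₁.
The 2×2 minor of x·S₀ + y·S₁ on rows {0,1}, columns {0,1} is −108·x² + 36·xy = (-36)·(3·x − y)(x), vanishing at (x:y) = (1:3) and (0:1).
M₁ = S₀ + 3·S₁ = [[-4, 0, -2], [-12, 0, -6], [-4, 0, -2]] = (-2)·[1, 3, 1][2, 0, 1]ᵀ and M₂ = S₁ = [[-4, 6, 0], [-6, 9, 0], [-6, 9, 0]] = −[2, 3, 3][2, -3, 0]ᵀ, so take a₁ = [1, 3, 1], b₁ = [2, 0, 1], a₂ = [2, 3, 3], b₂ = [2, -3, 0].
Each slice is an integer combination of E₁ = a₁b₁ᵀ and E₂ = a₂b₂ᵀ: S₀ = −2·E₁ + 3·E₂, S₁ = −E₂, S₂ = E₁ + 2·E₂; reading off coefficients, c₁ = [-2, 0, 1] and c₂ = [3, -1, 2].
Hence T = [1, 3, 1] ⊗ [2, 0, 1] ⊗ [-2, 0, 1] + [2, 3, 3] ⊗ [2, -3, 0] ⊗ [3, -1, 2], so rank(T) ≤ 2.
These bounds meet, so rank(T) = 2.

2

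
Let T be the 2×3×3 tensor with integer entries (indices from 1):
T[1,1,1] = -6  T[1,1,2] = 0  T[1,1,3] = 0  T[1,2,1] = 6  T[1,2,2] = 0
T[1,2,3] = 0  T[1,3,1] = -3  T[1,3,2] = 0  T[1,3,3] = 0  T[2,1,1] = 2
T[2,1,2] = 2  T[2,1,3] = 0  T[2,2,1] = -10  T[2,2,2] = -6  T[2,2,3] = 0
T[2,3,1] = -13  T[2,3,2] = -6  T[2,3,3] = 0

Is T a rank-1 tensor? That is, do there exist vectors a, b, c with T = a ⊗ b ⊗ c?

The mode-3 unfolding of T (rows indexed by k, columns by (i,j) = (1,1), (1,2), (1,3), (2,1), (2,2), (2,3)) is [[-6, 6, -3, 2, -10, -13], [0, 0, 0, 2, -6, -6], [0, 0, 0, 0, 0, 0]].
There the 2×2 minor on rows k ∈ {1, 2}, columns (i,j) ∈ {(1,1), (2,1)} is det [[-6, 2], [0, 2]] = -12 ≠ 0, so this unfolding has rank ≥ 2; CP rank is at least every unfolding rank, so rank(T) ≥ 2.
In particular rank(T) ≥ 2 > 1, so T is not rank-1.

No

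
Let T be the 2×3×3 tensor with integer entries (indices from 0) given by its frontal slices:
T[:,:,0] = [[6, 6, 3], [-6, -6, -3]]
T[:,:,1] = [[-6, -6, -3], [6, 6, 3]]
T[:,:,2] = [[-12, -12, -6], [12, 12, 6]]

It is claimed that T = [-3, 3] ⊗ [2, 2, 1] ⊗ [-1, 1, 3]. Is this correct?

Reconstruct entry (0,0,2) from the claimed factors: Σₗ aₗ[0]bₗ[0]cₗ[2] = (-3)·(2)·(3) = -18, but T[0,0,2] = -12. The claim is false.

No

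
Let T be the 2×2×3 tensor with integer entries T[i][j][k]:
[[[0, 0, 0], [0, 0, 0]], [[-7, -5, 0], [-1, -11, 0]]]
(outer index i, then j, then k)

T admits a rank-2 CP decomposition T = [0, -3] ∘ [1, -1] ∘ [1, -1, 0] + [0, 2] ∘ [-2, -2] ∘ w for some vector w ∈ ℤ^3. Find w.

w = [1, 2, 0]

Subtract the known terms from T to get the rank-1 residual R = [0, 2] ∘ [-2, -2] ∘ w, so R[i,j,k] = a[i]·b[j]·w[k]. Pick indices with nonzero a[1]·b[0] = (2)·(-2) = -4. Only the fibre through (1,0,·) is needed: R[1,0,:] = T[1,0,:] − Σₗ aₗ[1]bₗ[0]cₗ = [-7, -5, 0] − (-3)·(1)·[1, -1, 0] = [-4, -8, 0]. Then w[k] = R[1,0,k] / -4 for each k, giving w = [-4, -8, 0] / -4 = [1, 2, 0].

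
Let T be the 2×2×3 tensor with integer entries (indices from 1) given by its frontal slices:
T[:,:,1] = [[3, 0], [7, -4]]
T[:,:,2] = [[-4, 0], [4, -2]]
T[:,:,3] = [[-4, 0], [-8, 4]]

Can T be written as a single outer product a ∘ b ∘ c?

No

The mode-3 unfolding of T (rows indexed by k, columns by (i,j) = (1,1), (1,2), (2,1), (2,2)) is [[3, 0, 7, -4], [-4, 0, 4, -2], [-4, 0, -8, 4]].
There the 3×3 minor on rows k ∈ {1, 2, 3}, columns (i,j) ∈ {(1,1), (2,1), (2,2)} is det [[3, 7, -4], [-4, 4, -2], [-4, -8, 4]] = -24 ≠ 0, so this unfolding has rank ≥ 3; CP rank is at least every unfolding rank, so rank(T) ≥ 3.
In particular rank(T) ≥ 3 > 1, so T is not rank-1.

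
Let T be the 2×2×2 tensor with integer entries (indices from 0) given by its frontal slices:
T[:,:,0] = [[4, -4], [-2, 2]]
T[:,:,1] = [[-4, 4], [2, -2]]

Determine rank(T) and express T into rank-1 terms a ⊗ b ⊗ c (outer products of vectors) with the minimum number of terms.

rank(T) = 1

Lower bound: T ≠ 0 (e.g. T[0,0,0] = 4), so rank(T) ≥ 1.
Upper bound: if T = a ⊗ b ⊗ c then every fibre of T is a multiple of the corresponding factor, so read the factors off the fibres through the nonzero entry T[0,0,0] = 4.
The mode-1 fibre T[:,0,0] = [4, -2] gives a = [2, -1] (primitive direction); the mode-2 fibre T[0,:,0] = [4, -4] gives b = [1, -1]; then c[k] = T[0,0,k] / (a[0]·b[0]) = [4, -4] / 2 = [2, -2].
Expanding [2, -1] ⊗ [1, -1] ⊗ [2, -2] reproduces all 8 entries of T, so T = [2, -1] ⊗ [1, -1] ⊗ [2, -2] and rank(T) ≤ 1.
These bounds meet, so rank(T) = 1.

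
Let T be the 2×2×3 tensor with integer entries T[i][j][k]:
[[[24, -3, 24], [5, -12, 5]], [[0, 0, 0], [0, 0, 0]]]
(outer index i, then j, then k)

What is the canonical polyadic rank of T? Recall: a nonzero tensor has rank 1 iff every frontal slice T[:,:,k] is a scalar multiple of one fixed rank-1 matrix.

2

Lower bound: the mode-2 unfolding of T (rows indexed by j, columns by (i,k) = (0,0), (0,1), (0,2), (1,0), (1,1), (1,2)) is [[24, -3, 24, 0, 0, 0], [5, -12, 5, 0, 0, 0]].
There the 2×2 minor on rows j ∈ {0, 1}, columns (i,k) ∈ {(0,0), (0,1)} is det [[24, -3], [5, -12]] = -273 ≠ 0, so this unfolding has rank ≥ 2; CP rank is at least every unfolding rank, so rank(T) ≥ 2. (This is only a lower bound: in general the CP rank may exceed every unfolding rank, so we still need to exhibit 2 rank-1 terms summing to T.)
Upper bound — finding two terms. Every mode-1 slice of T is a multiple of one matrix: T[i,:,:] = a[i]·M with a = [1, 0] and M = [[24, -3, 24], [5, -12, 5]] (rows indexed by j, columns by k). So it suffices to write M as a sum of two rank-1 matrices.
Splitting M by its rows (j = 0, 1), M = [1, 0][24, -3, 24]ᵀ + [0, 1][5, -12, 5]ᵀ.
Hence T = [1, 0] ⊗ [1, 0] ⊗ [24, -3, 24] + [1, 0] ⊗ [0, 1] ⊗ [5, -12, 5], so rank(T) ≤ 2.
These bounds meet, so rank(T) = 2.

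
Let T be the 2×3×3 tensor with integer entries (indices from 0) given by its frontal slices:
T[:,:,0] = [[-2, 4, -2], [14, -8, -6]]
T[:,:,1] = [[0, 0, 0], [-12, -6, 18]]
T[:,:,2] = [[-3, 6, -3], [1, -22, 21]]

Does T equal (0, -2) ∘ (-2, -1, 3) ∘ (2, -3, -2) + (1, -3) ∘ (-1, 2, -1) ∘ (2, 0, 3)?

Reconstruct entrywise from the claimed factors. For example, T[0,0,2] = -3 and Σₗ aₗ[0]bₗ[0]cₗ[2] = (0)·(-2)·(-2) + (1)·(-1)·(3) = -3; checking all 18 entries, every one matches. The claim holds.

Yes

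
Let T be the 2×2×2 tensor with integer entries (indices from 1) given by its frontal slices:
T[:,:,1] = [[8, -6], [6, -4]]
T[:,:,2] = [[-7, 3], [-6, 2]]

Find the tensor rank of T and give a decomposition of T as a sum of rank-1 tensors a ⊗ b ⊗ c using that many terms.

Lower bound: the mode-3 unfolding of T (rows indexed by k, columns by (i,j) = (1,1), (1,2), (2,1), (2,2)) is [[8, -6, 6, -4], [-7, 3, -6, 2]].
There the 2×2 minor on rows k ∈ {1, 2}, columns (i,j) ∈ {(1,1), (1,2)} is det [[8, -6], [-7, 3]] = -18 ≠ 0, so this unfolding has rank ≥ 2; CP rank is at least every unfolding rank, so rank(T) ≥ 2. (Flattening ranks never certify an upper bound on CP rank; for that we must actually write T with 2 rank-1 terms.)
Upper bound — finding two terms. Write S_k = T[:,:,k] for the frontal slices: S₁ = [[8, -6], [6, -4]], S₂ = [[-7, 3], [-6, 2]].
If T = a₁ ⊗ b₁ ⊗ c₁ + a₂ ⊗ b₂ ⊗ c₂ then each S_k = c₁[k]·a₁b₁ᵀ + c₂[k]·a₂b₂ᵀ. S₁ and S₂ are linearly independent, so a₁b₁ᵀ and a₂b₂ᵀ must span the same plane of matrices: they are the rank-1 matrices of the form x·S₁ + y·S₂.
det(x·S₁ + y·S₂) is 4·x² − 10·xy + 4·y² = 2·(x − 2·y)(2·x − y), vanishing at (x:y) = (2:1) and (1:2).
M₁ = 2·S₁ + S₂ = [[9, -9], [6, -6]] = 3·[3, 2][1, -1]ᵀ and M₂ = S₁ + 2·S₂ = [[-6, 0], [-6, 0]] = (-6)·[1, 1][1, 0]ᵀ, so take a₁ = [3, 2], b₁ = [1, -1], a₂ = [1, 1], b₂ = [1, 0].
Each slice is an integer combination of E₁ = a₁b₁ᵀ and E₂ = a₂b₂ᵀ: S₁ = 2·E₁ + 2·E₂, S₂ = −E₁ − 4·E₂; reading off coefficients, c₁ = [2, -1] and c₂ = [2, -4].
Hence T = [3, 2] ⊗ [1, -1] ⊗ [2, -1] + [1, 1] ⊗ [1, 0] ⊗ [2, -4], so rank(T) ≤ 2.
These bounds meet, so rank(T) = 2.
Check entry T[2,1,2] = -6: (2)·(1)·(-1) + (1)·(1)·(-4) = -6.

rank(T) = 2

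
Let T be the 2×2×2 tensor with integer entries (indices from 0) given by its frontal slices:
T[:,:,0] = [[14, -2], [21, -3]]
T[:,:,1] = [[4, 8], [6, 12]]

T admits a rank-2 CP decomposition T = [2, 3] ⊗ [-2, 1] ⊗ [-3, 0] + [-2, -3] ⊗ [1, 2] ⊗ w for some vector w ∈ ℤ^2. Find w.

w = [-1, -2]

Subtract the known terms from T to get the rank-1 residual R = [-2, -3] ⊗ [1, 2] ⊗ w, so R[i,j,k] = a[i]·b[j]·w[k]. Pick indices with nonzero a[0]·b[0] = (-2)·(1) = -2. Only the fibre through (0,0,·) is needed: R[0,0,:] = T[0,0,:] − Σₗ aₗ[0]bₗ[0]cₗ = [14, 4] − (2)·(-2)·[-3, 0] = [2, 4]. Then w[k] = R[0,0,k] / -2 for each k, giving w = [2, 4] / -2 = [-1, -2].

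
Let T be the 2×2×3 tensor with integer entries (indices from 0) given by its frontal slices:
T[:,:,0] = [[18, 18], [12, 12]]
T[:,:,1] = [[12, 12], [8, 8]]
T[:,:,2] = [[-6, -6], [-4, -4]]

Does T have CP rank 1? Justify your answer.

Yes

If T = a ⊗ b ⊗ c then every fibre of T is a multiple of the corresponding factor, so read the factors off the fibres through the nonzero entry T[0,0,0] = 18.
The mode-1 fibre T[:,0,0] = [18, 12] gives a = [3, 2] (primitive direction); the mode-2 fibre T[0,:,0] = [18, 18] gives b = [1, 1]; then c[k] = T[0,0,k] / (a[0]·b[0]) = [18, 12, -6] / 3 = [6, 4, -2].
Expanding [3, 2] ⊗ [1, 1] ⊗ [6, 4, -2] reproduces all 12 entries of T, so T = [3, 2] ⊗ [1, 1] ⊗ [6, 4, -2] and rank(T) ≤ 1.
Equivalently every frontal slice T[:,:,k] is c[k] times the rank-1 matrix [3, 2] ⊗ [1, 1]. So T has rank 1 (it is nonzero).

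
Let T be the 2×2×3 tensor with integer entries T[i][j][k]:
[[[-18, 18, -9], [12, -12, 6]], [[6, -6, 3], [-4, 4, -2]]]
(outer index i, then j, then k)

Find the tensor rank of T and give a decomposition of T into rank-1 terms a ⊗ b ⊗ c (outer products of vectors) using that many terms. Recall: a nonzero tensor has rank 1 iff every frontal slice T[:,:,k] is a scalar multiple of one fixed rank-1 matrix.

Lower bound: T ≠ 0 (e.g. T[0,0,0] = -18), so rank(T) ≥ 1.
Upper bound: if T = a ⊗ b ⊗ c then every fibre of T is a multiple of the corresponding factor, so read the factors off the fibres through the nonzero entry T[0,0,0] = -18.
The mode-1 fibre T[:,0,0] = [-18, 6] gives a = [3, -1] (primitive direction); the mode-2 fibre T[0,:,0] = [-18, 12] gives b = [3, -2]; then c[k] = T[0,0,k] / (a[0]·b[0]) = [-18, 18, -9] / 9 = [-2, 2, -1].
Expanding [3, -1] ⊗ [3, -2] ⊗ [-2, 2, -1] reproduces all 12 entries of T, so T = [3, -1] ⊗ [3, -2] ⊗ [-2, 2, -1] and rank(T) ≤ 1.
These bounds meet, so rank(T) = 1.

rank(T) = 1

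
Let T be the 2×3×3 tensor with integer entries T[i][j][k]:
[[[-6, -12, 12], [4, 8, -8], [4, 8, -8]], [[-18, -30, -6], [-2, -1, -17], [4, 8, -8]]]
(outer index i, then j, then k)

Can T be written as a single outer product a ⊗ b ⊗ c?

The mode-2 unfolding of T (rows indexed by j, columns by (i,k) = (0,0), (0,1), (0,2), (1,0), (1,1), (1,2)) is [[-6, -12, 12, -18, -30, -6], [4, 8, -8, -2, -1, -17], [4, 8, -8, 4, 8, -8]].
There the 2×2 minor on rows j ∈ {0, 1}, columns (i,k) ∈ {(0,0), (1,0)} is det [[-6, -18], [4, -2]] = 84 ≠ 0, so this unfolding has rank ≥ 2; CP rank is at least every unfolding rank, so rank(T) ≥ 2.
In particular rank(T) ≥ 2 > 1, so T is not rank-1.

No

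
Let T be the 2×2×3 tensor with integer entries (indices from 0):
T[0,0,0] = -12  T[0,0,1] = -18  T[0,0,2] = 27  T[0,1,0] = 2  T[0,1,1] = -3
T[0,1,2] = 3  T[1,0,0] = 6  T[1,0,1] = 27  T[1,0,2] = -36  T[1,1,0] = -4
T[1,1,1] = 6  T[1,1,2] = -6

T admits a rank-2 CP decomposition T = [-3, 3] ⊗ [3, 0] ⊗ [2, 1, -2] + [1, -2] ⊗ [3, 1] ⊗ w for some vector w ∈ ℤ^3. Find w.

w = [2, -3, 3]

Subtract the known terms from T to get the rank-1 residual R = [1, -2] ⊗ [3, 1] ⊗ w, so R[i,j,k] = a[i]·b[j]·w[k]. Pick indices with nonzero a[0]·b[0] = (1)·(3) = 3. Only the fibre through (0,0,·) is needed: R[0,0,:] = T[0,0,:] − Σₗ aₗ[0]bₗ[0]cₗ = [-12, -18, 27] − (-3)·(3)·[2, 1, -2] = [6, -9, 9]. Then w[k] = R[0,0,k] / 3 for each k, giving w = [6, -9, 9] / 3 = [2, -3, 3].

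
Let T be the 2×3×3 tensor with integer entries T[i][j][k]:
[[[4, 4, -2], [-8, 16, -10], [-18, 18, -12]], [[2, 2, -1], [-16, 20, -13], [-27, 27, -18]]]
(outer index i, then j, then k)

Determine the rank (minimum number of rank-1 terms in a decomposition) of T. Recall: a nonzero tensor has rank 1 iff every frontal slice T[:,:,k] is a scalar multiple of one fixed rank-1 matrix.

Lower bound: in the mode-2 unfolding of T (rows indexed by j, columns by (i,k)) the 2×2 minor on rows j ∈ {0, 1}, columns (i,k) ∈ {(0,0), (0,1)} is det [[4, 4], [-8, 16]] = 96 ≠ 0, so that unfolding has rank ≥ 2 and hence rank(T) ≥ 2 (CP rank is at least every unfolding rank, though it can be larger).
Upper bound: with S_k = T[:,:,k], the two rank-1 terms a₁b₁ᵀ, a₂b₂ᵀ are the rank-1 members of the pencil x·S₀ + y·S₁.
The 2×2 minor of x·S₀ + y·S₁ on rows {0,1}, columns {0,1} is −48·x² + 48·y² = (-48)·(x − y)(x + y), vanishing at (x:y) = (1:1) and (1:-1).
M₁ = S₀ + S₁ = [[8, 8, 0], [4, 4, 0]] = 4·[2, 1][1, 1, 0]ᵀ and M₂ = S₀ − S₁ = [[0, -24, -36], [0, -36, -54]] = (-6)·[2, 3][0, 2, 3]ᵀ, so take a₁ = [2, 1], b₁ = [1, 1, 0], a₂ = [2, 3], b₂ = [0, 2, 3].
Each slice is an integer combination of E₁ = a₁b₁ᵀ and E₂ = a₂b₂ᵀ: S₀ = 2·E₁ − 3·E₂, S₁ = 2·E₁ + 3·E₂, S₂ = −E₁ − 2·E₂; reading off coefficients, c₁ = [2, 2, -1] and c₂ = [-3, 3, -2].
Hence T = [2, 1] ⊗ [1, 1, 0] ⊗ [2, 2, -1] + [2, 3] ⊗ [0, 2, 3] ⊗ [-3, 3, -2], so rank(T) ≤ 2.
These bounds meet, so rank(T) = 2.

2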